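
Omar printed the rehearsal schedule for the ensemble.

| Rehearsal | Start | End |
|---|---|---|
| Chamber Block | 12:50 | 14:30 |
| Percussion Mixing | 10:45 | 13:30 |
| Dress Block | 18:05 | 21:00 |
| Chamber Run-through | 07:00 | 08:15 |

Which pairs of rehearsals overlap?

Chamber Block & Percussion Mixing

Sorted by start: Chamber Run-through, Percussion Mixing, Chamber Block, Dress Block.
Percussion Mixing starts after Chamber Run-through ends, so nothing later overlaps Chamber Run-through either.
Chamber Block starts before Percussion Mixing ends → Percussion Mixing and Chamber Block overlap.
Dress Block starts after Percussion Mixing ends.
Dress Block starts after Chamber Block ends.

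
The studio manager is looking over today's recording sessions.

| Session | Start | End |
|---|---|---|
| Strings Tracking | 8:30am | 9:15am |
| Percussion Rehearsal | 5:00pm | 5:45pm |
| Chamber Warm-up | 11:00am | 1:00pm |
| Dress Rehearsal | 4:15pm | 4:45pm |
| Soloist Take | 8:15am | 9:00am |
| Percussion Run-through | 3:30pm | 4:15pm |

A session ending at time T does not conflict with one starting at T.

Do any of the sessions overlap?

Yes

Sorted by start: Soloist Take, Strings Tracking, Chamber Warm-up, Percussion Run-through, Dress Rehearsal, Percussion Rehearsal.
Strings Tracking starts before Soloist Take ends → Soloist Take and Strings Tracking overlap.
That's a conflict, so the schedule is not conflict-free.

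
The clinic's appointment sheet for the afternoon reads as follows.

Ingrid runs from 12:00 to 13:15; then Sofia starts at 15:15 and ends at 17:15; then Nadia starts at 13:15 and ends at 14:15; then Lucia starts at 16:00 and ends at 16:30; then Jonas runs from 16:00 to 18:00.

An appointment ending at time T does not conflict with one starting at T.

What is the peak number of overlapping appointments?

3

Walk through starts and ends in time order (an end at T is processed before a start at T):
12:00 start Ingrid → 1
13:15 end Ingrid → 0
13:15 start Nadia → 1
14:15 end Nadia → 0
15:15 start Sofia → 1
16:00 start Jonas → 2
16:00 start Lucia → 3
16:30 end Lucia → 2
17:15 end Sofia → 1
18:00 end Jonas → 0
Peak is 3, at 16:00 (Jonas, Lucia, Sofia).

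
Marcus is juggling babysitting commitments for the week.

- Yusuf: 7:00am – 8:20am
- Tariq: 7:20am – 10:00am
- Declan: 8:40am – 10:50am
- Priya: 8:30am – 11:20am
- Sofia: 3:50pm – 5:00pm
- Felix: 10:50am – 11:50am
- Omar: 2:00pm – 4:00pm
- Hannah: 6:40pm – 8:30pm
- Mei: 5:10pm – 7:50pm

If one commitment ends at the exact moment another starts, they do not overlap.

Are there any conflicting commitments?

Yes

Two intervals overlap when each starts before the other ends.
Sorted by start: Yusuf, Tariq, Priya, Declan, Felix, Omar, Sofia, Mei, Hannah.
Tariq starts before Yusuf ends → Yusuf and Tariq overlap.
That's a conflict, so the schedule is not conflict-free.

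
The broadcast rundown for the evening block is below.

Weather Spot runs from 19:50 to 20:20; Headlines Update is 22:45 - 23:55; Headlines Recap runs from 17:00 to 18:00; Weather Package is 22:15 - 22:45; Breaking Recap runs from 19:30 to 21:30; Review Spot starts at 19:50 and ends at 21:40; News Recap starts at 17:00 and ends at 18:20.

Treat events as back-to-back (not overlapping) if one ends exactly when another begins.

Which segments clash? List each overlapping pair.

Check each pair: they overlap iff neither finishes before the other starts.
Sorted by start: News Recap, Headlines Recap, Breaking Recap, Review Spot, Weather Spot, Weather Package, Headlines Update.
Headlines Recap starts before News Recap ends → News Recap and Headlines Recap overlap.
Breaking Recap starts after News Recap ends; News Recap is clear from here.
Breaking Recap starts after Headlines Recap ends; Headlines Recap is clear from here.
Review Spot starts before Breaking Recap ends → Breaking Recap and Review Spot overlap.
Weather Spot starts before Breaking Recap ends → Breaking Recap and Weather Spot overlap.
Weather Package starts after Breaking Recap ends; Breaking Recap is clear from here.
Weather Spot starts before Review Spot ends → Review Spot and Weather Spot overlap.
Weather Package starts after Review Spot ends; Review Spot is clear from here.
Weather Package starts after Weather Spot ends; Weather Spot is clear from here.
Headlines Update starts exactly when Weather Package ends (back-to-back, no overlap).

Breaking Recap & Review Spot, Breaking Recap & Weather Spot, Headlines Recap & News Recap, Review Spot & Weather Spot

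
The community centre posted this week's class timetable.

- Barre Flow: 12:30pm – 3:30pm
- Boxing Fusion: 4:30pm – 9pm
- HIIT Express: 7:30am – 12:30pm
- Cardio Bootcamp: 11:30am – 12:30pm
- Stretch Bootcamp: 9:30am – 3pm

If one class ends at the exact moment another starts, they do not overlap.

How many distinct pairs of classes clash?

4

Check each pair: they overlap iff neither finishes before the other starts.
Sorted by start: HIIT Express, Stretch Bootcamp, Cardio Bootcamp, Barre Flow, Boxing Fusion.
Stretch Bootcamp starts before HIIT Express ends → HIIT Express and Stretch Bootcamp overlap.
Cardio Bootcamp starts before HIIT Express ends → HIIT Express and Cardio Bootcamp overlap.
Barre Flow starts exactly when HIIT Express ends (back-to-back, no overlap) — done with HIIT Express.
Cardio Bootcamp starts before Stretch Bootcamp ends → Stretch Bootcamp and Cardio Bootcamp overlap.
Barre Flow starts before Stretch Bootcamp ends → Stretch Bootcamp and Barre Flow overlap.
Boxing Fusion starts after Stretch Bootcamp ends.
Barre Flow starts exactly when Cardio Bootcamp ends (back-to-back, no overlap) — done with Cardio Bootcamp.
Boxing Fusion starts after Barre Flow ends.
Overlapping pairs: Barre Flow & Stretch Bootcamp, Cardio Bootcamp & HIIT Express, Cardio Bootcamp & Stretch Bootcamp, HIIT Express & Stretch Bootcamp — 4 in total.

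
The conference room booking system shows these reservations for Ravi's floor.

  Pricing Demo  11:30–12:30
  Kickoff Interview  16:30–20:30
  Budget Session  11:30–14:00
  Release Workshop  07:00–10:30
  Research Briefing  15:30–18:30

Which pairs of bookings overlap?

Budget Session & Pricing Demo, Kickoff Interview & Research Briefing

Sorted by start: Release Workshop, Pricing Demo, Budget Session, Research Briefing, Kickoff Interview.
Pricing Demo starts after Release Workshop ends, so Release Workshop has no further overlaps.
Budget Session starts before Pricing Demo ends → Pricing Demo and Budget Session overlap.
Research Briefing starts after Pricing Demo ends, so Pricing Demo has no further overlaps.
Research Briefing starts after Budget Session ends, so Budget Session has no further overlaps.
Kickoff Interview starts before Research Briefing ends → Research Briefing and Kickoff Interview overlap.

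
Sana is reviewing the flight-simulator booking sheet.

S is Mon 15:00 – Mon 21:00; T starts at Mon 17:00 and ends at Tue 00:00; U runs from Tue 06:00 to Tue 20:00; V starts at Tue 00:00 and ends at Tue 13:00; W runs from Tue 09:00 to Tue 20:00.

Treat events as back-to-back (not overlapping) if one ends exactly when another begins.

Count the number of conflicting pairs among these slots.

Sorted by start: S, T, V, U, W.
T starts before S ends → S and T overlap.
V starts after S ends, so S has no further overlaps.
V starts exactly when T ends (back-to-back, no overlap), so T has no further overlaps.
U starts before V ends → V and U overlap.
W starts before V ends → V and W overlap.
W starts before U ends → U and W overlap.
Overlapping pairs: S & T, U & V, U & W, V & W — 4 in total.

4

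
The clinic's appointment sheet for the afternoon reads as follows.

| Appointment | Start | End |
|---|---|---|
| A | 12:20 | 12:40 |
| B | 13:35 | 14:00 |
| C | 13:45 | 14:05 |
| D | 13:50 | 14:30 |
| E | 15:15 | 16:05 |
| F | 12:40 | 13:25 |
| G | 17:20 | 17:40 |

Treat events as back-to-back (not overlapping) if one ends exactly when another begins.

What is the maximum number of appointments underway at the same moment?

3

Sort all start/end points and keep a running count:
12:20 start A → 1
12:40 end A → 0
12:40 start F → 1
13:25 end F → 0
13:35 start B → 1
13:45 start C → 2
13:50 start D → 3
14:00 end B → 2
14:05 end C → 1
14:30 end D → 0
15:15 start E → 1
16:05 end E → 0
17:20 start G → 1
17:40 end G → 0
Peak is 3, at 13:50 (B, C, D).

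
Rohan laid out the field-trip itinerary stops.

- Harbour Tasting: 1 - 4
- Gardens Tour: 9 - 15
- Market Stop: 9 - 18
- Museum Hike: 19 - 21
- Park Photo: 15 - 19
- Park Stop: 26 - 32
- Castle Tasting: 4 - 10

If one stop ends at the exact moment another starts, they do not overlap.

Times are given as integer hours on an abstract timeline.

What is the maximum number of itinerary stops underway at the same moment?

Sweep the timeline, counting +1 at each start and −1 at each end (ends before starts at a tie):
1 start Harbour Tasting → 1
4 end Harbour Tasting → 0
4 start Castle Tasting → 1
9 start Gardens Tour → 2
9 start Market Stop → 3
10 end Castle Tasting → 2
15 end Gardens Tour → 1
15 start Park Photo → 2
18 end Market Stop → 1
19 end Park Photo → 0
19 start Museum Hike → 1
21 end Museum Hike → 0
26 start Park Stop → 1
32 end Park Stop → 0
Peak is 3, at 9 (Castle Tasting, Gardens Tour, Market Stop).

3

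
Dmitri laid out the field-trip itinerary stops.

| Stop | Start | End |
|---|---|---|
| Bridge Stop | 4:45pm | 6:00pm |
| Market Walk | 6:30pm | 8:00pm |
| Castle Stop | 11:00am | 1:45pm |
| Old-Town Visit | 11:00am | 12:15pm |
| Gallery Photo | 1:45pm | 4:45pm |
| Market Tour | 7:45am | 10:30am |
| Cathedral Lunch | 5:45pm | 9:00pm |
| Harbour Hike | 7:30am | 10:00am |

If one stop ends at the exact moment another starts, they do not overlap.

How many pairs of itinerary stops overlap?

4

Two intervals overlap when each starts before the other ends.
Sorted by start: Harbour Hike, Market Tour, Old-Town Visit, Castle Stop, Gallery Photo, Bridge Stop, Cathedral Lunch, Market Walk.
Market Tour starts before Harbour Hike ends → Harbour Hike and Market Tour overlap.
Old-Town Visit starts after Harbour Hike ends, so nothing later overlaps Harbour Hike either.
Old-Town Visit starts after Market Tour ends, so nothing later overlaps Market Tour either.
Castle Stop starts before Old-Town Visit ends → Old-Town Visit and Castle Stop overlap.
Gallery Photo starts after Old-Town Visit ends, so nothing later overlaps Old-Town Visit either.
Gallery Photo starts exactly when Castle Stop ends (back-to-back, no overlap), so nothing later overlaps Castle Stop either.
Bridge Stop starts exactly when Gallery Photo ends (back-to-back, no overlap), so nothing later overlaps Gallery Photo either.
Cathedral Lunch starts before Bridge Stop ends → Bridge Stop and Cathedral Lunch overlap.
Market Walk starts after Bridge Stop ends.
Market Walk starts before Cathedral Lunch ends → Cathedral Lunch and Market Walk overlap.
Overlapping pairs: Bridge Stop & Cathedral Lunch, Castle Stop & Old-Town Visit, Cathedral Lunch & Market Walk, Harbour Hike & Market Tour — 4 in total.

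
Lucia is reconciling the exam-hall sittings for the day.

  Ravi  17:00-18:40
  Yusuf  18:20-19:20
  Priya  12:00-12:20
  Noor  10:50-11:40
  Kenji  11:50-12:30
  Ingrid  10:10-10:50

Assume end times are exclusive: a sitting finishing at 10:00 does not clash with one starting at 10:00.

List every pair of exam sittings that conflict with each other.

Kenji & Priya, Ravi & Yusuf

Sorted by start: Ingrid, Noor, Kenji, Priya, Ravi, Yusuf.
Noor starts exactly when Ingrid ends (back-to-back, no overlap), so Ingrid has no further overlaps.
Kenji starts after Noor ends, so Noor has no further overlaps.
Priya starts before Kenji ends → Kenji and Priya overlap.
Ravi starts after Kenji ends, so Kenji has no further overlaps.
Ravi starts after Priya ends, so Priya has no further overlaps.
Yusuf starts before Ravi ends → Ravi and Yusuf overlap.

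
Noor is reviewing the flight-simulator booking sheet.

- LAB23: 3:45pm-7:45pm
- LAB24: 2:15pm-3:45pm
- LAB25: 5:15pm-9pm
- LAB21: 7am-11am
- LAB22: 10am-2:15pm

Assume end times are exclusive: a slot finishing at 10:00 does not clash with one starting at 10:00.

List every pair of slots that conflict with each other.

LAB21 & LAB22, LAB23 & LAB25

Check each pair: they overlap iff neither finishes before the other starts.
Sorted by start: LAB21, LAB22, LAB24, LAB23, LAB25.
LAB22 starts before LAB21 ends → LAB21 and LAB22 overlap.
LAB24 starts after LAB21 ends; LAB21 is clear from here.
LAB24 starts exactly when LAB22 ends (back-to-back, no overlap); LAB22 is clear from here.
LAB23 starts exactly when LAB24 ends (back-to-back, no overlap); LAB24 is clear from here.
LAB25 starts before LAB23 ends → LAB23 and LAB25 overlap.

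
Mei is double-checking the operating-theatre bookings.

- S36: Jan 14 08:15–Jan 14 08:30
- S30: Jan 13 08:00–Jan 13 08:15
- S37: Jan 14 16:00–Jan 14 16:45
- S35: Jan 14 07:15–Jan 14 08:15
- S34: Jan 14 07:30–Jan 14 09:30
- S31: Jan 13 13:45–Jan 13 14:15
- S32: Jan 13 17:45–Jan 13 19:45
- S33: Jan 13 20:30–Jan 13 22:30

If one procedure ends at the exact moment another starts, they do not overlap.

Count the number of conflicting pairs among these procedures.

2

Sorted by start: S30, S31, S32, S33, S35, S34, S36, S37.
S31 starts after S30 ends — done with S30.
S32 starts after S31 ends — done with S31.
S33 starts after S32 ends — done with S32.
S35 starts after S33 ends — done with S33.
S34 starts before S35 ends → S35 and S34 overlap.
S36 starts exactly when S35 ends (back-to-back, no overlap) — done with S35.
S36 starts before S34 ends → S34 and S36 overlap.
S37 starts after S34 ends.
S37 starts after S36 ends.
Overlapping pairs: S34 & S35, S34 & S36 — 2 in total.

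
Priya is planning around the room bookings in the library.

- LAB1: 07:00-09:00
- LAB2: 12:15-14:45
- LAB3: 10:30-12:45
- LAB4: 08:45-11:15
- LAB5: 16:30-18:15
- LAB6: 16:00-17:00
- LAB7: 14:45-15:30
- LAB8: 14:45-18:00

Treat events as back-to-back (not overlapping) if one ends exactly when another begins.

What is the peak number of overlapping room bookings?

3

Sort all start/end points and keep a running count:
07:00 start LAB1 → 1
08:45 start LAB4 → 2
09:00 end LAB1 → 1
10:30 start LAB3 → 2
11:15 end LAB4 → 1
12:15 start LAB2 → 2
12:45 end LAB3 → 1
14:45 end LAB2 → 0
14:45 start LAB7 → 1
14:45 start LAB8 → 2
15:30 end LAB7 → 1
16:00 start LAB6 → 2
16:30 start LAB5 → 3
17:00 end LAB6 → 2
18:00 end LAB8 → 1
18:15 end LAB5 → 0
Peak is 3, at 16:30 (LAB5, LAB6, LAB8).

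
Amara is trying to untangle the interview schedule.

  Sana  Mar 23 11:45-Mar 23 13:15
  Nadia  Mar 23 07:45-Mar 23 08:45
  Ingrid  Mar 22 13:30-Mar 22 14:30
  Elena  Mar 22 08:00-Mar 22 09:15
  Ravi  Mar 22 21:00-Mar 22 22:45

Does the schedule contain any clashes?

Check each pair: they overlap iff neither finishes before the other starts.
Sorted by start: Elena, Ingrid, Ravi, Nadia, Sana.
Ingrid starts after Elena ends, so nothing later overlaps Elena either.
Ravi starts after Ingrid ends, so nothing later overlaps Ingrid either.
Nadia starts after Ravi ends, so nothing later overlaps Ravi either.
Sana starts after Nadia ends.
Every pair is clear; the schedule has no overlaps.

No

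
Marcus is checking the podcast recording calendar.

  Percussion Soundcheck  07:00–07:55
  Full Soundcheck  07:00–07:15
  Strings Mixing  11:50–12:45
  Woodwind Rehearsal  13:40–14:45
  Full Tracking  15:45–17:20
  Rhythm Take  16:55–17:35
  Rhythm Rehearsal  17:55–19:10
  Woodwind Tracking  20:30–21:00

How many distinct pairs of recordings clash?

2

Sorted by start: Percussion Soundcheck, Full Soundcheck, Strings Mixing, Woodwind Rehearsal, Full Tracking, Rhythm Take, Rhythm Rehearsal, Woodwind Tracking.
Full Soundcheck starts before Percussion Soundcheck ends → Percussion Soundcheck and Full Soundcheck overlap.
Strings Mixing starts after Percussion Soundcheck ends — done with Percussion Soundcheck.
Strings Mixing starts after Full Soundcheck ends — done with Full Soundcheck.
Woodwind Rehearsal starts after Strings Mixing ends — done with Strings Mixing.
Full Tracking starts after Woodwind Rehearsal ends — done with Woodwind Rehearsal.
Rhythm Take starts before Full Tracking ends → Full Tracking and Rhythm Take overlap.
Rhythm Rehearsal starts after Full Tracking ends — done with Full Tracking.
Rhythm Rehearsal starts after Rhythm Take ends — done with Rhythm Take.
Woodwind Tracking starts after Rhythm Rehearsal ends.
Overlapping pairs: Full Soundcheck & Percussion Soundcheck, Full Tracking & Rhythm Take — 2 in total.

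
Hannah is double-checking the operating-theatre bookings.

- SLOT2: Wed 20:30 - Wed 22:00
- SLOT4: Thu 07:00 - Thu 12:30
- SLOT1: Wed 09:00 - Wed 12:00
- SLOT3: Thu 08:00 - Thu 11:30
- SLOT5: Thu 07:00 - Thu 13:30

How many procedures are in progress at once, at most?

3

Walk through starts and ends in time order (an end at T is processed before a start at T):
Wed 09:00 start SLOT1 → 1
Wed 12:00 end SLOT1 → 0
Wed 20:30 start SLOT2 → 1
Wed 22:00 end SLOT2 → 0
Thu 07:00 start SLOT4 → 1
Thu 07:00 start SLOT5 → 2
Thu 08:00 start SLOT3 → 3
Thu 11:30 end SLOT3 → 2
Thu 12:30 end SLOT4 → 1
Thu 13:30 end SLOT5 → 0
Peak is 3, at Thu 08:00 (SLOT3, SLOT4, SLOT5).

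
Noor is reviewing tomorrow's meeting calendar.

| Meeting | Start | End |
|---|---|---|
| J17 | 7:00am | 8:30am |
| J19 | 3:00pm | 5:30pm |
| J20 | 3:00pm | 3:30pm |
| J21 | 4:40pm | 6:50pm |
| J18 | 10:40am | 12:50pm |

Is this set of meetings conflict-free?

No

Check each pair: they overlap iff neither finishes before the other starts.
Sorted by start: J17, J18, J19, J20, J21.
J18 starts after J17 ends, so J17 has no further overlaps.
J19 starts after J18 ends, so J18 has no further overlaps.
J20 starts before J19 ends → J19 and J20 overlap.
That's a conflict, so the schedule is not conflict-free.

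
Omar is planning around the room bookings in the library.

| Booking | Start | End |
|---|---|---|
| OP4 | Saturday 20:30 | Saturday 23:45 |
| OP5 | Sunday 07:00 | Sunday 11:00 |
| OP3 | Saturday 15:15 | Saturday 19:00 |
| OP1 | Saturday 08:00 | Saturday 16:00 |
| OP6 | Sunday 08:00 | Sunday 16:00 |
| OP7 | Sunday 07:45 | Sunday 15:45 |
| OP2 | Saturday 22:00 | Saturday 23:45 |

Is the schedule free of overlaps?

No

Two intervals overlap when each starts before the other ends.
Sorted by start: OP1, OP3, OP4, OP2, OP5, OP7, OP6.
OP3 starts before OP1 ends → OP1 and OP3 overlap.
That's a conflict, so the schedule is not conflict-free.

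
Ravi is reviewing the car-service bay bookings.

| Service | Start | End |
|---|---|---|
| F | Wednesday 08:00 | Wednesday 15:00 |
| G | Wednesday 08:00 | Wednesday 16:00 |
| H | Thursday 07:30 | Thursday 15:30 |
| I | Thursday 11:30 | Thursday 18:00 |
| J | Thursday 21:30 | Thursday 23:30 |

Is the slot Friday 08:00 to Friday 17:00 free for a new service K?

F: ends Wednesday 15:00 at or before K starts Friday 08:00 → clear.
G: ends Wednesday 16:00 at or before K starts Friday 08:00 → clear.
H: ends Thursday 15:30 at or before K starts Friday 08:00 → clear.
I: ends Thursday 18:00 at or before K starts Friday 08:00 → clear.
J: ends Thursday 23:30 at or before K starts Friday 08:00 → clear.

Yes — the slot is free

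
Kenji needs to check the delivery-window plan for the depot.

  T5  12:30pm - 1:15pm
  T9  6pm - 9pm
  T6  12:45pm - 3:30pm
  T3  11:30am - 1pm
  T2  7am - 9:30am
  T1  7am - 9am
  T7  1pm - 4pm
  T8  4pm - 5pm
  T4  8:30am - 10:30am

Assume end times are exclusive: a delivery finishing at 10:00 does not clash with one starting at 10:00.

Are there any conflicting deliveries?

Two intervals overlap when each starts before the other ends.
Sorted by start: T1, T2, T4, T3, T5, T6, T7, T8, T9.
T2 starts before T1 ends → T1 and T2 overlap.
That's a conflict, so the schedule is not conflict-free.

Yes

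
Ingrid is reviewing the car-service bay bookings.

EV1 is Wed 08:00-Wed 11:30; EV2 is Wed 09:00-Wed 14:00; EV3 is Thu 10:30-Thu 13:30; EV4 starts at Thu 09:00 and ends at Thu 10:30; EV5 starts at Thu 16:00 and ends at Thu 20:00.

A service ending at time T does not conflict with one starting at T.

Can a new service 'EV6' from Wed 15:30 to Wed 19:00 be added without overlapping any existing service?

EV1: ends Wed 11:30 at or before EV6 starts Wed 15:30 → clear.
EV2: ends Wed 14:00 at or before EV6 starts Wed 15:30 → clear.
EV4: starts Thu 09:00 at or after EV6 ends Wed 19:00 → clear.
EV3: starts Thu 10:30 at or after EV6 ends Wed 19:00 → clear.
EV5: starts Thu 16:00 at or after EV6 ends Wed 19:00 → clear.

Yes — the slot is free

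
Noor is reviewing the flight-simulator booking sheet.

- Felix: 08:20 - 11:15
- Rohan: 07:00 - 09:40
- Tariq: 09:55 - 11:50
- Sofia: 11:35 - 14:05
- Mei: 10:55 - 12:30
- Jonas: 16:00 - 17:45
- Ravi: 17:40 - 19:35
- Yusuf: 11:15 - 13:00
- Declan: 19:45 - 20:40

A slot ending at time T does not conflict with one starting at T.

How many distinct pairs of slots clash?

Two intervals overlap when each starts before the other ends.
Sorted by start: Rohan, Felix, Tariq, Mei, Yusuf, Sofia, Jonas, Ravi, Declan.
Felix starts before Rohan ends → Rohan and Felix overlap.
Tariq starts after Rohan ends, so Rohan has no further overlaps.
Tariq starts before Felix ends → Felix and Tariq overlap.
Mei starts before Felix ends → Felix and Mei overlap.
Yusuf starts exactly when Felix ends (back-to-back, no overlap), so Felix has no further overlaps.
Mei starts before Tariq ends → Tariq and Mei overlap.
Yusuf starts before Tariq ends → Tariq and Yusuf overlap.
Sofia starts before Tariq ends → Tariq and Sofia overlap.
Jonas starts after Tariq ends, so Tariq has no further overlaps.
Yusuf starts before Mei ends → Mei and Yusuf overlap.
Sofia starts before Mei ends → Mei and Sofia overlap.
Jonas starts after Mei ends, so Mei has no further overlaps.
Sofia starts before Yusuf ends → Yusuf and Sofia overlap.
Jonas starts after Yusuf ends, so Yusuf has no further overlaps.
Jonas starts after Sofia ends, so Sofia has no further overlaps.
Ravi starts before Jonas ends → Jonas and Ravi overlap.
Declan starts after Jonas ends.
Declan starts after Ravi ends.
Overlapping pairs: Felix & Mei, Felix & Rohan, Felix & Tariq, Jonas & Ravi, Mei & Sofia, Mei & Tariq, Mei & Yusuf, Sofia & Tariq, Sofia & Yusuf, Tariq & Yusuf — 10 in total.

10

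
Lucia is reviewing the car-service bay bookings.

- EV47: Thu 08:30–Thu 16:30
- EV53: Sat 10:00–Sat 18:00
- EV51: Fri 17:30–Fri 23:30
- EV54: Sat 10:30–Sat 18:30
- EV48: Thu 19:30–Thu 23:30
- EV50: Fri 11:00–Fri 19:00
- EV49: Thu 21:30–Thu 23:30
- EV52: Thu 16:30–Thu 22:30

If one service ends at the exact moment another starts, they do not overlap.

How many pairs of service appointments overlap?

5

Sorted by start: EV47, EV52, EV48, EV49, EV50, EV51, EV53, EV54.
EV52 starts exactly when EV47 ends (back-to-back, no overlap); EV47 is clear from here.
EV48 starts before EV52 ends → EV52 and EV48 overlap.
EV49 starts before EV52 ends → EV52 and EV49 overlap.
EV50 starts after EV52 ends; EV52 is clear from here.
EV49 starts before EV48 ends → EV48 and EV49 overlap.
EV50 starts after EV48 ends; EV48 is clear from here.
EV50 starts after EV49 ends; EV49 is clear from here.
EV51 starts before EV50 ends → EV50 and EV51 overlap.
EV53 starts after EV50 ends; EV50 is clear from here.
EV53 starts after EV51 ends; EV51 is clear from here.
EV54 starts before EV53 ends → EV53 and EV54 overlap.
Overlapping pairs: EV48 & EV49, EV48 & EV52, EV49 & EV52, EV50 & EV51, EV53 & EV54 — 5 in total.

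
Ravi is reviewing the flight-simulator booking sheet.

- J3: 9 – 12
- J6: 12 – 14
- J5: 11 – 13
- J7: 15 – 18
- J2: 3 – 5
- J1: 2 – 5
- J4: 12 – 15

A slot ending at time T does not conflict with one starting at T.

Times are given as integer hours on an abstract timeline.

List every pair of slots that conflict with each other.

Sorted by start: J1, J2, J3, J5, J4, J6, J7.
J2 starts before J1 ends → J1 and J2 overlap.
J3 starts after J1 ends, so J1 has no further overlaps.
J3 starts after J2 ends, so J2 has no further overlaps.
J5 starts before J3 ends → J3 and J5 overlap.
J4 starts exactly when J3 ends (back-to-back, no overlap), so J3 has no further overlaps.
J4 starts before J5 ends → J5 and J4 overlap.
J6 starts before J5 ends → J5 and J6 overlap.
J7 starts after J5 ends.
J6 starts before J4 ends → J4 and J6 overlap.
J7 starts exactly when J4 ends (back-to-back, no overlap).
J7 starts after J6 ends.

J1 & J2, J3 & J5, J4 & J5, J4 & J6, J5 & J6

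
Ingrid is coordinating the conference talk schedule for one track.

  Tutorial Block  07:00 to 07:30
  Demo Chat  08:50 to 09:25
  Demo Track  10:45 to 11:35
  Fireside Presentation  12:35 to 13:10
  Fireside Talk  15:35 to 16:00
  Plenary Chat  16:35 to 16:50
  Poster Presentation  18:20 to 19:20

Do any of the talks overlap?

No

Sorted by start: Tutorial Block, Demo Chat, Demo Track, Fireside Presentation, Fireside Talk, Plenary Chat, Poster Presentation.
Demo Chat starts after Tutorial Block ends, so nothing later overlaps Tutorial Block either.
Demo Track starts after Demo Chat ends, so nothing later overlaps Demo Chat either.
Fireside Presentation starts after Demo Track ends, so nothing later overlaps Demo Track either.
Fireside Talk starts after Fireside Presentation ends, so nothing later overlaps Fireside Presentation either.
Plenary Chat starts after Fireside Talk ends, so nothing later overlaps Fireside Talk either.
Poster Presentation starts after Plenary Chat ends.
Every pair is clear; the schedule has no overlaps.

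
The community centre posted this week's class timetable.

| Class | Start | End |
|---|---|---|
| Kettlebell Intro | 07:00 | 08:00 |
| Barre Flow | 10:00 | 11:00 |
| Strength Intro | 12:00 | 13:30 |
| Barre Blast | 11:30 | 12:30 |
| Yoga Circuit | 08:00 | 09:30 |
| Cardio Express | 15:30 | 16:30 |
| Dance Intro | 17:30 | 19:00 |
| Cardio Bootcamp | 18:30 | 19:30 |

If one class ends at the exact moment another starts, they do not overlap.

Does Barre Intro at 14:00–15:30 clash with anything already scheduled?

Kettlebell Intro: ends 08:00 at or before Barre Intro starts 14:00 → clear.
Yoga Circuit: ends 09:30 at or before Barre Intro starts 14:00 → clear.
Barre Flow: ends 11:00 at or before Barre Intro starts 14:00 → clear.
Barre Blast: ends 12:30 at or before Barre Intro starts 14:00 → clear.
Strength Intro: ends 13:30 at or before Barre Intro starts 14:00 → clear.
Cardio Express: starts 15:30 at or after Barre Intro ends 15:30 → clear.
Dance Intro: starts 17:30 at or after Barre Intro ends 15:30 → clear.
Cardio Bootcamp: starts 18:30 at or after Barre Intro ends 15:30 → clear.

No — it doesn't clash with anything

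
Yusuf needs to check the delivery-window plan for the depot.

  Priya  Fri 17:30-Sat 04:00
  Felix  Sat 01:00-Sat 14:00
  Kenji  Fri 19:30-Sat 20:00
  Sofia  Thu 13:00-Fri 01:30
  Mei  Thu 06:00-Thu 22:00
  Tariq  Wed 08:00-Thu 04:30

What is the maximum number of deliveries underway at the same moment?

Sort all start/end points and keep a running count:
Wed 08:00 start Tariq → 1
Thu 04:30 end Tariq → 0
Thu 06:00 start Mei → 1
Thu 13:00 start Sofia → 2
Thu 22:00 end Mei → 1
Fri 01:30 end Sofia → 0
Fri 17:30 start Priya → 1
Fri 19:30 start Kenji → 2
Sat 01:00 start Felix → 3
Sat 04:00 end Priya → 2
Sat 14:00 end Felix → 1
Sat 20:00 end Kenji → 0
Peak is 3, at Sat 01:00 (Felix, Kenji, Priya).

3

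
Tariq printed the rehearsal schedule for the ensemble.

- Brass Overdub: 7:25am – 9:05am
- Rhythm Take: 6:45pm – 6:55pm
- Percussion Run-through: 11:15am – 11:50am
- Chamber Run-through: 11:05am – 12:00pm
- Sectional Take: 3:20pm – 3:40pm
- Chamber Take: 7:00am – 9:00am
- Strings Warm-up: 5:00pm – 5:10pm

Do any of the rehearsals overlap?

Sorted by start: Chamber Take, Brass Overdub, Chamber Run-through, Percussion Run-through, Sectional Take, Strings Warm-up, Rhythm Take.
Brass Overdub starts before Chamber Take ends → Chamber Take and Brass Overdub overlap.
That's a conflict, so the schedule is not conflict-free.

Yes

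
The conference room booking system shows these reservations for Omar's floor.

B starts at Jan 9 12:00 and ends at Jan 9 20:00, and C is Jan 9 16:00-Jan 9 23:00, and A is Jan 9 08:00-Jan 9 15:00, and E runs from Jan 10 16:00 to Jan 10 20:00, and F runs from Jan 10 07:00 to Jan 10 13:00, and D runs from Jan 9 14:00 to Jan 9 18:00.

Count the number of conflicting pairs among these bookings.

Two intervals overlap when each starts before the other ends.
Sorted by start: A, B, D, C, F, E.
B starts before A ends → A and B overlap.
D starts before A ends → A and D overlap.
C starts after A ends, so A has no further overlaps.
D starts before B ends → B and D overlap.
C starts before B ends → B and C overlap.
F starts after B ends, so B has no further overlaps.
C starts before D ends → D and C overlap.
F starts after D ends, so D has no further overlaps.
F starts after C ends, so C has no further overlaps.
E starts after F ends.
Overlapping pairs: A & B, A & D, B & C, B & D, C & D — 5 in total.

5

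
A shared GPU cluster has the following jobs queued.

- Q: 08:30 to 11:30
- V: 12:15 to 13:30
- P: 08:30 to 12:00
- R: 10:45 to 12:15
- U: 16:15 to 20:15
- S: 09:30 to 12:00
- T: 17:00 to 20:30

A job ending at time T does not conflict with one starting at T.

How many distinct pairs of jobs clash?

Two intervals overlap when each starts before the other ends.
Sorted by start: P, Q, S, R, V, U, T.
Q starts before P ends → P and Q overlap.
S starts before P ends → P and S overlap.
R starts before P ends → P and R overlap.
V starts after P ends, so P has no further overlaps.
S starts before Q ends → Q and S overlap.
R starts before Q ends → Q and R overlap.
V starts after Q ends, so Q has no further overlaps.
R starts before S ends → S and R overlap.
V starts after S ends, so S has no further overlaps.
V starts exactly when R ends (back-to-back, no overlap), so R has no further overlaps.
U starts after V ends, so V has no further overlaps.
T starts before U ends → U and T overlap.
Overlapping pairs: P & Q, P & R, P & S, Q & R, Q & S, R & S, T & U — 7 in total.

7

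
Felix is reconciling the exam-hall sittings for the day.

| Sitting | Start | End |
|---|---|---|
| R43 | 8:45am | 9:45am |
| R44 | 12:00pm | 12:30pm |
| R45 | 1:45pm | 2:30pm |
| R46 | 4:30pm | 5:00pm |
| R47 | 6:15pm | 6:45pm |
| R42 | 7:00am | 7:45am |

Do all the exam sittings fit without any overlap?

Yes

Sorted by start: R42, R43, R44, R45, R46, R47.
R43 starts after R42 ends, so R42 has no further overlaps.
R44 starts after R43 ends, so R43 has no further overlaps.
R45 starts after R44 ends, so R44 has no further overlaps.
R46 starts after R45 ends, so R45 has no further overlaps.
R47 starts after R46 ends.
Every pair is clear; the schedule has no overlaps.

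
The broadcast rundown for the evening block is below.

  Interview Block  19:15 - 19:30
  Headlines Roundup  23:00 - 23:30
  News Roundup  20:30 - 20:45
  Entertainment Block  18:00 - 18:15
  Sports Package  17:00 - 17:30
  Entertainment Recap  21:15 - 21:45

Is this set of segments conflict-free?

Check each pair: they overlap iff neither finishes before the other starts.
Sorted by start: Sports Package, Entertainment Block, Interview Block, News Roundup, Entertainment Recap, Headlines Roundup.
Entertainment Block starts after Sports Package ends; Sports Package is clear from here.
Interview Block starts after Entertainment Block ends; Entertainment Block is clear from here.
News Roundup starts after Interview Block ends; Interview Block is clear from here.
Entertainment Recap starts after News Roundup ends; News Roundup is clear from here.
Headlines Roundup starts after Entertainment Recap ends.
Every pair is clear; the schedule has no overlaps.

Yes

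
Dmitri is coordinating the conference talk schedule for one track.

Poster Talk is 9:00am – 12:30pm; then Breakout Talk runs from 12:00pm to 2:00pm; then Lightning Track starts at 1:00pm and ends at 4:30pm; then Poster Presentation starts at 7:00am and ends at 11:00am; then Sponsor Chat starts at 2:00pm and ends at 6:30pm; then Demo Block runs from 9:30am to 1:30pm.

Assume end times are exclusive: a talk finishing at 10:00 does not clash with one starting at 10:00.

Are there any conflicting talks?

Yes

Sorted by start: Poster Presentation, Poster Talk, Demo Block, Breakout Talk, Lightning Track, Sponsor Chat.
Poster Talk starts before Poster Presentation ends → Poster Presentation and Poster Talk overlap.
That's a conflict, so the schedule is not conflict-free.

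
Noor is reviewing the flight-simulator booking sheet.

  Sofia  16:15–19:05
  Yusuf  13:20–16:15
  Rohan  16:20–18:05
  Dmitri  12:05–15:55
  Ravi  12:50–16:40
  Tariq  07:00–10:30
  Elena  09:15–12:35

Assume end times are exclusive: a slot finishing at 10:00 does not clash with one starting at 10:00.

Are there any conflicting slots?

Sorted by start: Tariq, Elena, Dmitri, Ravi, Yusuf, Sofia, Rohan.
Elena starts before Tariq ends → Tariq and Elena overlap.
That's a conflict, so the schedule is not conflict-free.

Yes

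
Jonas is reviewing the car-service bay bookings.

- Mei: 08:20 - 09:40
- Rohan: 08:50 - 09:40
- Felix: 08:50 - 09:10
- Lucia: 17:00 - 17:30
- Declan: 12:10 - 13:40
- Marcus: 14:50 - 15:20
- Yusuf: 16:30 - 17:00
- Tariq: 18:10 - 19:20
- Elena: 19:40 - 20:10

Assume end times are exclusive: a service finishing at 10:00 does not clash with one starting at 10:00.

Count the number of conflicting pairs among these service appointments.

Sorted by start: Mei, Rohan, Felix, Declan, Marcus, Yusuf, Lucia, Tariq, Elena.
Rohan starts before Mei ends → Mei and Rohan overlap.
Felix starts before Mei ends → Mei and Felix overlap.
Declan starts after Mei ends, so nothing later overlaps Mei either.
Felix starts before Rohan ends → Rohan and Felix overlap.
Declan starts after Rohan ends, so nothing later overlaps Rohan either.
Declan starts after Felix ends, so nothing later overlaps Felix either.
Marcus starts after Declan ends, so nothing later overlaps Declan either.
Yusuf starts after Marcus ends, so nothing later overlaps Marcus either.
Lucia starts exactly when Yusuf ends (back-to-back, no overlap), so nothing later overlaps Yusuf either.
Tariq starts after Lucia ends, so nothing later overlaps Lucia either.
Elena starts after Tariq ends.
Overlapping pairs: Felix & Mei, Felix & Rohan, Mei & Rohan — 3 in total.

3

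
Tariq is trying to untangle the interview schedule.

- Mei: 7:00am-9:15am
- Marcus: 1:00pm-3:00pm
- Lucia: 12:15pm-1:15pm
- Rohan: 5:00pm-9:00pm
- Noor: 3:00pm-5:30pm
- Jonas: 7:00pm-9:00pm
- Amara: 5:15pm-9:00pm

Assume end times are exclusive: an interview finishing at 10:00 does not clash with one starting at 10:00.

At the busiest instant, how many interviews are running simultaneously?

3

Sort all start/end points and keep a running count:
7:00am start Mei → 1
9:15am end Mei → 0
12:15pm start Lucia → 1
1:00pm start Marcus → 2
1:15pm end Lucia → 1
3:00pm end Marcus → 0
3:00pm start Noor → 1
5:00pm start Rohan → 2
5:15pm start Amara → 3
5:30pm end Noor → 2
7:00pm start Jonas → 3
9:00pm end Amara → 2
9:00pm end Jonas → 1
9:00pm end Rohan → 0
Peak is 3, at 5:15pm (Amara, Noor, Rohan).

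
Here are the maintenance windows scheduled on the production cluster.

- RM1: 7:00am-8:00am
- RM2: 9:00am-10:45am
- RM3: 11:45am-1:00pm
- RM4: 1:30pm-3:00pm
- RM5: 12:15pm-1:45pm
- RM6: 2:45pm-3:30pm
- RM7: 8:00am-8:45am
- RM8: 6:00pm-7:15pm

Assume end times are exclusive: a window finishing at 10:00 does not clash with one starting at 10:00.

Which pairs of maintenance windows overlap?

Two intervals overlap when each starts before the other ends.
Sorted by start: RM1, RM7, RM2, RM3, RM5, RM4, RM6, RM8.
RM7 starts exactly when RM1 ends (back-to-back, no overlap) — done with RM1.
RM2 starts after RM7 ends — done with RM7.
RM3 starts after RM2 ends — done with RM2.
RM5 starts before RM3 ends → RM3 and RM5 overlap.
RM4 starts after RM3 ends — done with RM3.
RM4 starts before RM5 ends → RM5 and RM4 overlap.
RM6 starts after RM5 ends — done with RM5.
RM6 starts before RM4 ends → RM4 and RM6 overlap.
RM8 starts after RM4 ends.
RM8 starts after RM6 ends.

RM3 & RM5, RM4 & RM5, RM4 & RM6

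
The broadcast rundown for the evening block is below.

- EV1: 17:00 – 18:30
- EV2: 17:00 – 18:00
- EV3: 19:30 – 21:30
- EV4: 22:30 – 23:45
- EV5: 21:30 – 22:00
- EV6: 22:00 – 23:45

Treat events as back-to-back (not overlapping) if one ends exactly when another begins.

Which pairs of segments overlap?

Check each pair: they overlap iff neither finishes before the other starts.
Sorted by start: EV1, EV2, EV3, EV5, EV6, EV4.
EV2 starts before EV1 ends → EV1 and EV2 overlap.
EV3 starts after EV1 ends, so EV1 has no further overlaps.
EV3 starts after EV2 ends, so EV2 has no further overlaps.
EV5 starts exactly when EV3 ends (back-to-back, no overlap), so EV3 has no further overlaps.
EV6 starts exactly when EV5 ends (back-to-back, no overlap), so EV5 has no further overlaps.
EV4 starts before EV6 ends → EV6 and EV4 overlap.

EV1 & EV2, EV4 & EV6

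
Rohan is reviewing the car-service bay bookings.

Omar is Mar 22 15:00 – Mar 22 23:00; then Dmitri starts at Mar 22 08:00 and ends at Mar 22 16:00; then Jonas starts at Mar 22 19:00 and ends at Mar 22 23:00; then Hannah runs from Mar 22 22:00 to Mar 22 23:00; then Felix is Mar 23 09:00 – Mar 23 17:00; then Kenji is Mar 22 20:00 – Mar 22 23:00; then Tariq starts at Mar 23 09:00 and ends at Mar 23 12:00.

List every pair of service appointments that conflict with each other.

Sorted by start: Dmitri, Omar, Jonas, Kenji, Hannah, Felix, Tariq.
Omar starts before Dmitri ends → Dmitri and Omar overlap.
Jonas starts after Dmitri ends — done with Dmitri.
Jonas starts before Omar ends → Omar and Jonas overlap.
Kenji starts before Omar ends → Omar and Kenji overlap.
Hannah starts before Omar ends → Omar and Hannah overlap.
Felix starts after Omar ends — done with Omar.
Kenji starts before Jonas ends → Jonas and Kenji overlap.
Hannah starts before Jonas ends → Jonas and Hannah overlap.
Felix starts after Jonas ends — done with Jonas.
Hannah starts before Kenji ends → Kenji and Hannah overlap.
Felix starts after Kenji ends — done with Kenji.
Felix starts after Hannah ends — done with Hannah.
Tariq starts before Felix ends → Felix and Tariq overlap.

Dmitri & Omar, Felix & Tariq, Hannah & Jonas, Hannah & Kenji, Hannah & Omar, Jonas & Kenji, Jonas & Omar, Kenji & Omar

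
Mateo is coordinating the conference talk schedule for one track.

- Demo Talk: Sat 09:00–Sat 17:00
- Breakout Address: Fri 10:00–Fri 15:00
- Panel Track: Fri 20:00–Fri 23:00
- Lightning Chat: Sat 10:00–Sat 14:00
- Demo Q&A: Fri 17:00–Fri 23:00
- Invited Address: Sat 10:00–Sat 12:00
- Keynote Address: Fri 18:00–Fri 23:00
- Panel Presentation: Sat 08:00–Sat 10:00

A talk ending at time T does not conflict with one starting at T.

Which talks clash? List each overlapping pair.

Check each pair: they overlap iff neither finishes before the other starts.
Sorted by start: Breakout Address, Demo Q&A, Keynote Address, Panel Track, Panel Presentation, Demo Talk, Invited Address, Lightning Chat.
Demo Q&A starts after Breakout Address ends; Breakout Address is clear from here.
Keynote Address starts before Demo Q&A ends → Demo Q&A and Keynote Address overlap.
Panel Track starts before Demo Q&A ends → Demo Q&A and Panel Track overlap.
Panel Presentation starts after Demo Q&A ends; Demo Q&A is clear from here.
Panel Track starts before Keynote Address ends → Keynote Address and Panel Track overlap.
Panel Presentation starts after Keynote Address ends; Keynote Address is clear from here.
Panel Presentation starts after Panel Track ends; Panel Track is clear from here.
Demo Talk starts before Panel Presentation ends → Panel Presentation and Demo Talk overlap.
Invited Address starts exactly when Panel Presentation ends (back-to-back, no overlap); Panel Presentation is clear from here.
Invited Address starts before Demo Talk ends → Demo Talk and Invited Address overlap.
Lightning Chat starts before Demo Talk ends → Demo Talk and Lightning Chat overlap.
Lightning Chat starts before Invited Address ends → Invited Address and Lightning Chat overlap.

Demo Q&A & Keynote Address, Demo Q&A & Panel Track, Demo Talk & Invited Address, Demo Talk & Lightning Chat, Demo Talk & Panel Presentation, Invited Address & Lightning Chat, Keynote Address & Panel Track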